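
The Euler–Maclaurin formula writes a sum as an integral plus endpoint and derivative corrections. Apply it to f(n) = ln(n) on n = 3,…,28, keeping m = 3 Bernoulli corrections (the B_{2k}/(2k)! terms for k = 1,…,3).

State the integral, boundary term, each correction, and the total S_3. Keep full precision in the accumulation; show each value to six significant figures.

Integral: ∫_3^28 ln(x) dx = 65.0059.
Boundary: ½(f(3) + f(28)) = ½(1.09861 + 3.33220) = 2.21541.
Running total after boundary: 67.2213.
Order-1 term: 1/12 · (0.0357143 − 0.333333) = -0.0248016.
Partial sum through k=1: 67.1965.
Order-2 term: −1/720 · (9.11079e-05 − 0.0740741) = 0.000102754.
Partial sum through k=2: 67.1966.
Order-3 term: 1/30240 · (1.39451e-06 − 0.0987654) = -3.26601e-06.

S_3 ≈ 67.1966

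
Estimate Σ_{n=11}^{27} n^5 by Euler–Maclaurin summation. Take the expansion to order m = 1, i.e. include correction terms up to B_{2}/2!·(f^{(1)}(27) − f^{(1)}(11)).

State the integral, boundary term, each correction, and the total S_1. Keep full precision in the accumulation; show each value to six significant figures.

The integral term ∫_11^27 x^5 dx = 6.42748e+07.
½[f(11) + f(27)] = ½[161051 + 1.43489e+07] = 7.25498e+06.
Running total after boundary: 7.15298e+07.
Order-1 term: 1/12 · (2.65720e+06 − 73205.0) = 215333.

S_1 ≈ 7.17451e+07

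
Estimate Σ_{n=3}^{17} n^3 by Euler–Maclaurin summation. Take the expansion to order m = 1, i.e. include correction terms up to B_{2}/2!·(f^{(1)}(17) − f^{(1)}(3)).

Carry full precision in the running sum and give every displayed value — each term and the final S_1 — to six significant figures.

∫_3^17 x^3 dx evaluates to 20860.0.
Boundary: ½(f(3) + f(17)) = ½(27.0000 + 4913.00) = 2470.00.
Integral + boundary = 23330.0.
Order-1 term: 1/12 · (867.000 − 27.0000) = 70.0000.

S_1 ≈ 23400.0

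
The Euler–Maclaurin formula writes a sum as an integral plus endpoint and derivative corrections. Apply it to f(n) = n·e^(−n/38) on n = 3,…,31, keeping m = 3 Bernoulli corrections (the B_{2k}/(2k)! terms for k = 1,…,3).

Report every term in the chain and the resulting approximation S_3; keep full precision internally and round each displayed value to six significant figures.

S_3 ≈ 288.223

∫_3^31 x·e^(−x/38) dx evaluates to 280.046.
Endpoint term: (f(3) + f(31))/2 = (2.77227 + 13.7110)/2 = 8.24163.
Running total after boundary: 288.287.
Correction k=1: B_{2}/2! · (f^{(1)}(31) − f^{(1)}(3)) = 1/12 · (0.0814745 − 0.851134) = -0.0641383.
Running total after k=1: 288.223.
Correction k=2: B_{4}/4! · (f^{(3)}(31) − f^{(3)}(3)) = −1/720 · (0.000669013 − 0.00186933) = 1.66711e-06.
Running total after k=2: 288.223.
Correction k=3: B_{6}/6! · (f^{(5)}(31) − f^{(5)}(3)) = 1/30240 · (8.87537e-07 − 2.18091e-06) = -4.27702e-11.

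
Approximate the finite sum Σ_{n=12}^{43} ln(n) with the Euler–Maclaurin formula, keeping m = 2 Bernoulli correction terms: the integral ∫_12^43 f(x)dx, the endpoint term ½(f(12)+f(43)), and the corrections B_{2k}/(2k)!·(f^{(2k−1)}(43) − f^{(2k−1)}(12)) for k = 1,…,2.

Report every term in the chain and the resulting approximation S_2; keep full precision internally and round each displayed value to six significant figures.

Integral: ∫_12^43 ln(x) dx = 100.913.
Endpoint term: (f(12) + f(43))/2 = (2.48491 + 3.76120)/2 = 3.12305.
Integral + boundary = 104.036.
Correction k=1: B_{2}/2! · (f^{(1)}(43) − f^{(1)}(12)) = 1/12 · (0.0232558 − 0.0833333) = -0.00500646.
After k=1: 104.031.
Correction k=2: B_{4}/4! · (f^{(3)}(43) − f^{(3)}(12)) = −1/720 · (2.51550e-05 − 0.00115741) = 1.57257e-06.

S_2 ≈ 104.031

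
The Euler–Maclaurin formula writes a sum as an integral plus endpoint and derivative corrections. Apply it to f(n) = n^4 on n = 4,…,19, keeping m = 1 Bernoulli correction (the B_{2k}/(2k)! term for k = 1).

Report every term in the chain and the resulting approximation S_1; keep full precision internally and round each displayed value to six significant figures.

Integral: ∫_4^19 x^4 dx = 495015.
Boundary: ½(f(4) + f(19)) = ½(256.000 + 130321) = 65288.5.
Integral + boundary = 560304.
Order-1 term: 1/12 · (27436.0 − 256.000) = 2265.00.

S_1 ≈ 562568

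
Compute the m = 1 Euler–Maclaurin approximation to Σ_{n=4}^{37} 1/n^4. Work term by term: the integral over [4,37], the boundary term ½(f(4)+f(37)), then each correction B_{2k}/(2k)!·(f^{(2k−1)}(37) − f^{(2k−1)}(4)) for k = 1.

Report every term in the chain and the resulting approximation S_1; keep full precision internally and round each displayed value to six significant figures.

Integral: ∫_4^37 1/x^4 dx = 0.00520175.
½[f(4) + f(37)] = ½[0.00390625 + 5.33572e-07] = 0.00195339.
Integral + boundary = 0.00715514.
Correction k=1: B_{2}/2! · (f^{(1)}(37) − f^{(1)}(4)) = 1/12 · (-5.76835e-08 − (-0.00390625)) = 0.000325516.

S_1 ≈ 0.00748066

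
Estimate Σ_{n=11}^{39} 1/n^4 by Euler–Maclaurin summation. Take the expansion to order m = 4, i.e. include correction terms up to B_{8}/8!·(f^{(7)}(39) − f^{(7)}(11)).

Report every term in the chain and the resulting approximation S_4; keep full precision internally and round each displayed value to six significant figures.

Integral: ∫_11^39 1/x^4 dx = 0.000244819.
Endpoint term: (f(11) + f(39))/2 = (6.83013e-05 + 4.32257e-07)/2 = 3.43668e-05.
So far: 0.000279186.
k=1: B_{2}/(2)! × [f^{(1)}(39) − f^{(1)}(11)] = 1/12 × (-4.43340e-08 − (-2.48369e-05)) = 2.06604e-06.
Running total after k=1: 0.000281252.
k=2: B_{4}/(4)! × [f^{(3)}(39) − f^{(3)}(11)] = −1/720 × (-8.74438e-10 − (-6.15790e-06)) = -8.55142e-09.
Running total after k=2: 0.000281243.
k=3: B_{6}/(6)! × [f^{(5)}(39) − f^{(5)}(11)] = 1/30240 × (-3.21950e-11 − (-2.84994e-06)) = 9.42429e-11.
Running total after k=3: 0.000281243.
k=4: B_{8}/(8)! × [f^{(7)}(39) − f^{(7)}(11)] = −1/1209600 × (-1.90503e-12 − (-2.11979e-06)) = -1.75247e-12.

S_4 ≈ 0.000281243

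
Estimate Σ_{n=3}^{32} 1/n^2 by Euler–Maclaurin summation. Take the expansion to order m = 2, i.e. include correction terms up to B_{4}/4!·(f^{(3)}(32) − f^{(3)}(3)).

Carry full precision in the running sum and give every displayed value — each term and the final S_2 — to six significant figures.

∫_3^32 1/x^2 dx evaluates to 0.302083.
½[f(3) + f(32)] = ½[0.111111 + 0.000976562] = 0.0560438.
Integral + boundary = 0.358127.
k=1: B_{2}/(2)! × [f^{(1)}(32) − f^{(1)}(3)] = 1/12 × (-6.10352e-05 − (-0.0740741)) = 0.00616775.
Partial sum through k=1: 0.364295.
k=2: B_{4}/(4)! × [f^{(3)}(32) − f^{(3)}(3)] = −1/720 × (-7.15256e-07 − (-0.0987654)) = -0.000137173.

S_2 ≈ 0.364158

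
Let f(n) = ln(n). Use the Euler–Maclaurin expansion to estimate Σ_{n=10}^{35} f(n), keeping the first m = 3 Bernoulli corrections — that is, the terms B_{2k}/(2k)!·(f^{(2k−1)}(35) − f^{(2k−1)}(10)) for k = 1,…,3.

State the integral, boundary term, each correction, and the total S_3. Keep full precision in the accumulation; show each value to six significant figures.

The integral term ∫_10^35 ln(x) dx = 76.4113.
Boundary: ½(f(10) + f(35)) = ½(2.30259 + 3.55535) = 2.92897.
Integral + boundary = 79.3403.
k=1: B_{2}/(2)! × [f^{(1)}(35) − f^{(1)}(10)] = 1/12 × (0.0285714 − 0.100000) = -0.00595238.
After k=1: 79.3343.
k=2: B_{4}/(4)! × [f^{(3)}(35) − f^{(3)}(10)] = −1/720 × (4.66472e-05 − 0.00200000) = 2.71299e-06.
After k=2: 79.3343.
k=3: B_{6}/(6)! × [f^{(5)}(35) − f^{(5)}(10)] = 1/30240 × (4.56952e-07 − 0.000240000) = -7.92140e-09.

S_3 ≈ 79.3343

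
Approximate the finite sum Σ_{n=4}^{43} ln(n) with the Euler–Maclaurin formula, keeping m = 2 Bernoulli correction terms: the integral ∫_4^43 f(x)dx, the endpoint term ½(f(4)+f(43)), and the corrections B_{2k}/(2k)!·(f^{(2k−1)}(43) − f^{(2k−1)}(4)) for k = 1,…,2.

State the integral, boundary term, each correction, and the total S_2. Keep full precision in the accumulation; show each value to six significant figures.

The integral term ∫_4^43 ln(x) dx = 117.186.
½[f(4) + f(43)] = ½[1.38629 + 3.76120] = 2.57375.
Running total after boundary: 119.760.
Correction k=1: B_{2}/2! · (f^{(1)}(43) − f^{(1)}(4)) = 1/12 · (0.0232558 − 0.250000) = -0.0188953.
After k=1: 119.741.
Correction k=2: B_{4}/4! · (f^{(3)}(43) − f^{(3)}(4)) = −1/720 · (2.51550e-05 − 0.0312500) = 4.33678e-05.

S_2 ≈ 119.741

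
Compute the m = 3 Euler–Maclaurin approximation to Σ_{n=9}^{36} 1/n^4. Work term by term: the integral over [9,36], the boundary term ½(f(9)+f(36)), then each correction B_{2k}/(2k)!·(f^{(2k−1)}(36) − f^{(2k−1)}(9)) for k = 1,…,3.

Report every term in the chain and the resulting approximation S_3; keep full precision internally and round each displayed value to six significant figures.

∫_9^36 1/x^4 dx evaluates to 0.000450103.
½[f(9) + f(36)] = ½[0.000152416 + 5.95374e-07] = 7.65056e-05.
Integral + boundary = 0.000526608.
k=1: B_{2}/(2)! × [f^{(1)}(36) − f^{(1)}(9)] = 1/12 × (-6.61527e-08 − (-6.77404e-05)) = 5.63952e-06.
After k=1: 0.000532248.
k=2: B_{4}/(4)! × [f^{(3)}(36) − f^{(3)}(9)] = −1/720 × (-1.53131e-09 − (-2.50890e-05)) = -3.48437e-08.
After k=2: 0.000532213.
k=3: B_{6}/(6)! × [f^{(5)}(36) − f^{(5)}(9)] = 1/30240 × (-6.61678e-11 − (-1.73455e-05)) = 5.73592e-10.

S_3 ≈ 0.000532214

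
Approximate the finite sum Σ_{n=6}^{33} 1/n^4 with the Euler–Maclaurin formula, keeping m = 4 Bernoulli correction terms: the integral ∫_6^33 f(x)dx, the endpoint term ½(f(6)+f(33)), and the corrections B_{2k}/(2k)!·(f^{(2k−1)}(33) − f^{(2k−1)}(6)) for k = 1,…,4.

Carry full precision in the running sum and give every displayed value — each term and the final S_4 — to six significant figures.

The integral term ∫_6^33 1/x^4 dx = 0.00153393.
Endpoint term: (f(6) + f(33))/2 = (0.000771605 + 8.43226e-07)/2 = 0.000386224.
So far: 0.00192016.
k=1: B_{2}/(2)! × [f^{(1)}(33) − f^{(1)}(6)] = 1/12 × (-1.02209e-07 − (-0.000514403)) = 4.28584e-05.
Running total after k=1: 0.00196302.
k=2: B_{4}/(4)! × [f^{(3)}(33) − f^{(3)}(6)] = −1/720 × (-2.81568e-09 − (-0.000428669)) = -5.95370e-07.
Running total after k=2: 0.00196242.
k=3: B_{6}/(6)! × [f^{(5)}(33) − f^{(5)}(6)] = 1/30240 × (-1.44792e-10 − (-0.000666819)) = 2.20509e-08.
Running total after k=3: 0.00196244.
k=4: B_{8}/(8)! × [f^{(7)}(33) − f^{(7)}(6)] = −1/1209600 × (-1.19663e-11 − (-0.00166705)) = -1.37818e-09.

S_4 ≈ 0.00196244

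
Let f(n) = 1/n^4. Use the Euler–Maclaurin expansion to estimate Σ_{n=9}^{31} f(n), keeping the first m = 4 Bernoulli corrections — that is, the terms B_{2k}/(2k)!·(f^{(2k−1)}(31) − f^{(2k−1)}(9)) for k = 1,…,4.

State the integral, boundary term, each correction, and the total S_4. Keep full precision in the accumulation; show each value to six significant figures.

The integral term ∫_9^31 1/x^4 dx = 0.000446058.
Endpoint term: (f(9) + f(31))/2 = (0.000152416 + 1.08281e-06)/2 = 7.67493e-05.
Running total after boundary: 0.000522808.
k=1: B_{2}/(2)! × [f^{(1)}(31) − f^{(1)}(9)] = 1/12 × (-1.39718e-07 − (-6.77404e-05)) = 5.63339e-06.
Partial sum through k=1: 0.000528441.
k=2: B_{4}/(4)! × [f^{(3)}(31) − f^{(3)}(9)] = −1/720 × (-4.36164e-09 − (-2.50890e-05)) = -3.48398e-08.
Partial sum through k=2: 0.000528406.
k=3: B_{6}/(6)! × [f^{(5)}(31) − f^{(5)}(9)] = 1/30240 × (-2.54164e-10 − (-1.73455e-05)) = 5.73586e-10.
Partial sum through k=3: 0.000528407.
k=4: B_{8}/(8)! × [f^{(7)}(31) − f^{(7)}(9)] = −1/1209600 × (-2.38031e-11 − (-1.92728e-05)) = -1.59332e-11.

S_4 ≈ 0.000528407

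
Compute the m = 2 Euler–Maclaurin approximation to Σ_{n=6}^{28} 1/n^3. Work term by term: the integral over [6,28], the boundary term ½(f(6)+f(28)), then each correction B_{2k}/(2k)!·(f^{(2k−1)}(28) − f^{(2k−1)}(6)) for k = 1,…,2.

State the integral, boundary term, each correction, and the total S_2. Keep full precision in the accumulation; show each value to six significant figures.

∫_6^28 1/x^3 dx evaluates to 0.0132511.
Endpoint term: (f(6) + f(28))/2 = (0.00462963 + 4.55539e-05)/2 = 0.00233759.
So far: 0.0155887.
k=1: B_{2}/(2)! × [f^{(1)}(28) − f^{(1)}(6)] = 1/12 × (-4.88078e-06 − (-0.00231481)) = 0.000192495.
After k=1: 0.0157812.
k=2: B_{4}/(4)! × [f^{(3)}(28) − f^{(3)}(6)] = −1/720 × (-1.24510e-07 − (-0.00128601)) = -1.78595e-06.

S_2 ≈ 0.0157794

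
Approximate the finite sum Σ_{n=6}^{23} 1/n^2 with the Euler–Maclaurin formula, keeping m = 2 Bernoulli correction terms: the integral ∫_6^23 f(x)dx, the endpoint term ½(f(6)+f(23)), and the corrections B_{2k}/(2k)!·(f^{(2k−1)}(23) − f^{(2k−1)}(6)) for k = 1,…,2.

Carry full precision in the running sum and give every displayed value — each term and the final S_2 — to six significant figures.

S_2 ≈ 0.138776

The integral term ∫_6^23 1/x^2 dx = 0.123188.
½[f(6) + f(23)] = ½[0.0277778 + 0.00189036] = 0.0148341.
Running total after boundary: 0.138022.
k=1: B_{2}/(2)! × [f^{(1)}(23) − f^{(1)}(6)] = 1/12 × (-0.000164379 − (-0.00925926)) = 0.000757907.
Partial sum through k=1: 0.138780.
k=2: B_{4}/(4)! × [f^{(3)}(23) − f^{(3)}(6)] = −1/720 × (-3.72883e-06 − (-0.00308642)) = -4.28152e-06.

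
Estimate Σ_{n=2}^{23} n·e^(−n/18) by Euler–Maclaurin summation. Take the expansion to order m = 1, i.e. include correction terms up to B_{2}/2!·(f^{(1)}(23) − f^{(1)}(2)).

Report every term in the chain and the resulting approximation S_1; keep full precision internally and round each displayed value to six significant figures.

S_1 ≈ 120.521

∫_2^23 x·e^(−x/18) dx evaluates to 116.494.
½[f(2) + f(23)] = ½[1.78968 + 6.40908] = 4.09938.
Integral + boundary = 120.594.
Order-1 term: 1/12 · (-0.0774044 − 0.795413) = -0.0727348.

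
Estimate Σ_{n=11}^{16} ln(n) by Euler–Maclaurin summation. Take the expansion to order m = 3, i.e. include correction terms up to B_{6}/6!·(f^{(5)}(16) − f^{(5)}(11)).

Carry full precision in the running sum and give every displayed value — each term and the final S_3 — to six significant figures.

S_3 ≈ 15.5674

Integral: ∫_11^16 ln(x) dx = 12.9846.
Endpoint term: (f(11) + f(16))/2 = (2.39790 + 2.77259)/2 = 2.58524.
So far: 15.5698.
Order-1 term: 1/12 · (0.0625000 − 0.0909091) = -0.00236742.
Partial sum through k=1: 15.5674.
Order-2 term: −1/720 · (0.000488281 − 0.00150263) = 1.40882e-06.
Partial sum through k=2: 15.5674.
Order-3 term: 1/30240 · (2.28882e-05 − 0.000149021) = -4.17106e-09.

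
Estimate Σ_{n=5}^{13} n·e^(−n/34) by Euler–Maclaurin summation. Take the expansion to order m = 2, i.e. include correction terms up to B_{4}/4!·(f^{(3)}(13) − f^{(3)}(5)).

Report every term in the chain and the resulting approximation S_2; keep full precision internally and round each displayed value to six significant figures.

Integral: ∫_5^13 x·e^(−x/34) dx = 54.4182.
Endpoint term: (f(5) + f(13))/2 = (4.31622 + 8.86930)/2 = 6.59276.
So far: 61.0110.
k=1: B_{2}/(2)! × [f^{(1)}(13) − f^{(1)}(5)] = 1/12 × (0.421392 − 0.736296) = -0.0262419.
Running total after k=1: 60.9848.
k=2: B_{4}/(4)! × [f^{(3)}(13) − f^{(3)}(5)] = −1/720 × (0.00154490 − 0.00213043) = 8.13246e-07.

S_2 ≈ 60.9848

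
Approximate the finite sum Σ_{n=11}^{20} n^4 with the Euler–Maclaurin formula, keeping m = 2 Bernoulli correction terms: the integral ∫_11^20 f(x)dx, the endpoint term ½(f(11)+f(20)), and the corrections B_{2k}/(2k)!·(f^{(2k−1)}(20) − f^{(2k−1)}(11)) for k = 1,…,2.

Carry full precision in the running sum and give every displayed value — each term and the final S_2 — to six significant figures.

The integral term ∫_11^20 x^4 dx = 607790.
Boundary: ½(f(11) + f(20)) = ½(14641.0 + 160000) = 87320.5.
Integral + boundary = 695110.
k=1: B_{2}/(2)! × [f^{(1)}(20) − f^{(1)}(11)] = 1/12 × (32000.0 − 5324.00) = 2223.00.
Running total after k=1: 697333.
k=2: B_{4}/(4)! × [f^{(3)}(20) − f^{(3)}(11)] = −1/720 × (480.000 − 264.000) = -0.300000.

S_2 ≈ 697333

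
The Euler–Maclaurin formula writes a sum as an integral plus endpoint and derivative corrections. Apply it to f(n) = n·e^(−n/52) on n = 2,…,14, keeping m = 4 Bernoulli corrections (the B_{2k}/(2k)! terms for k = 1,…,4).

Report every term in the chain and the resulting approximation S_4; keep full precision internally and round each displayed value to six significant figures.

∫_2^14 x·e^(−x/52) dx evaluates to 80.1160.
Boundary: ½(f(2) + f(14)) = ½(1.92454 + 10.6955) = 6.31004.
Integral + boundary = 86.4261.
Order-1 term: 1/12 · (0.558284 − 0.925258) = -0.0305812.
After k=1: 86.3955.
Order-2 term: −1/720 · (0.000771530 − 0.00105392) = 3.92206e-07.
After k=2: 86.3955.
Order-3 term: 1/30240 · (4.94303e-07 − 6.52979e-07) = -5.24724e-12.
After k=3: 86.3955.
Order-4 term: −1/1209600 · (2.60087e-10 − 3.38830e-10) = 6.50979e-17.

S_4 ≈ 86.3955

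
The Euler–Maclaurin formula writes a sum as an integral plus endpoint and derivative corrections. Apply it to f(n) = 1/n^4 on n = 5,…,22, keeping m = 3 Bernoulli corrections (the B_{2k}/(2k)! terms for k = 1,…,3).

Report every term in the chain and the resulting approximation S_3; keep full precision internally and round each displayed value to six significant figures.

∫_5^22 1/x^4 dx evaluates to 0.00263536.
Endpoint term: (f(5) + f(22))/2 = (0.00160000 + 4.26883e-06)/2 = 0.000802134.
So far: 0.00343750.
k=1: B_{2}/(2)! × [f^{(1)}(22) − f^{(1)}(5)] = 1/12 × (-7.76152e-07 − (-0.00128000)) = 0.000106602.
Running total after k=1: 0.00354410.
k=2: B_{4}/(4)! × [f^{(3)}(22) − f^{(3)}(5)] = −1/720 × (-4.81086e-08 − (-0.00153600)) = -2.13327e-06.
Running total after k=2: 0.00354197.
k=3: B_{6}/(6)! × [f^{(5)}(22) − f^{(5)}(5)] = 1/30240 × (-5.56628e-09 − (-0.00344064)) = 1.13778e-07.

S_3 ≈ 0.00354208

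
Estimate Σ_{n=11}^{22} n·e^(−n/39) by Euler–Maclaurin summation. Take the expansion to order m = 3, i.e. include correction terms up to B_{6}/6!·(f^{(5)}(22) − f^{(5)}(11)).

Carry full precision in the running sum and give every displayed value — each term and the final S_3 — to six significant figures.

S_3 ≈ 127.797

∫_11^22 x·e^(−x/39) dx evaluates to 117.415.
Endpoint term: (f(11) + f(22))/2 = (8.29659 + 12.5151)/2 = 10.4059.
Integral + boundary = 127.821.
Order-1 term: 1/12 · (0.247969 − 0.541502) = -0.0244611.
Running total after k=1: 127.797.
Order-2 term: −1/720 · (0.000911052 − 0.00134778) = 6.06566e-07.
Running total after k=2: 127.797.
Order-3 term: 1/30240 · (1.09078e-06 − 1.53816e-06) = -1.47944e-11.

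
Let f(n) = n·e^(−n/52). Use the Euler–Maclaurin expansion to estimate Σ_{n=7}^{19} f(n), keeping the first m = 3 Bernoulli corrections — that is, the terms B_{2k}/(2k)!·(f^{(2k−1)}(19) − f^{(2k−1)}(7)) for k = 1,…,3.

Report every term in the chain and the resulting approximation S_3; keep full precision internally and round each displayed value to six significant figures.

Integral: ∫_7^19 x·e^(−x/52) dx = 119.603.
Endpoint term: (f(7) + f(19))/2 = (6.11836 + 13.1847)/2 = 9.65151.
Integral + boundary = 129.255.
Correction k=1: B_{2}/2! · (f^{(1)}(19) − f^{(1)}(7)) = 1/12 · (0.440378 − 0.756391) = -0.0263344.
Partial sum through k=1: 129.228.
Correction k=2: B_{4}/4! · (f^{(3)}(19) − f^{(3)}(7)) = −1/720 · (0.000676123 − 0.000926219) = 3.47354e-07.
Partial sum through k=2: 129.228.
Correction k=3: B_{6}/6! · (f^{(5)}(19) − f^{(5)}(7)) = 1/30240 · (4.39861e-07 − 5.81622e-07) = -4.68786e-12.

S_3 ≈ 129.228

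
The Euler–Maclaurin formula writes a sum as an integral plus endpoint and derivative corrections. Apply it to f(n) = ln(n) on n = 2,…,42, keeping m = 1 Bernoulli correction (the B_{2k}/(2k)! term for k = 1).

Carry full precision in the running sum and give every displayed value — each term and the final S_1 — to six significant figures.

Integral: ∫_2^42 ln(x) dx = 115.596.
Endpoint term: (f(2) + f(42))/2 = (0.693147 + 3.73767)/2 = 2.21541.
Integral + boundary = 117.811.
Correction k=1: B_{2}/2! · (f^{(1)}(42) − f^{(1)}(2)) = 1/12 · (0.0238095 − 0.500000) = -0.0396825.

S_1 ≈ 117.772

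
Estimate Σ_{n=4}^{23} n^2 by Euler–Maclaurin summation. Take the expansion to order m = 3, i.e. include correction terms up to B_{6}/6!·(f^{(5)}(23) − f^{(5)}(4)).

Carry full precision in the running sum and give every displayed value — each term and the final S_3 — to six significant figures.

S_3 ≈ 4310.00

Integral: ∫_4^23 x^2 dx = 4034.33.
½[f(4) + f(23)] = ½[16.0000 + 529.000] = 272.500.
Running total after boundary: 4306.83.
k=1: B_{2}/(2)! × [f^{(1)}(23) − f^{(1)}(4)] = 1/12 × (46.0000 − 8.00000) = 3.16667.
Running total after k=1: 4310.00.
k=2: B_{4}/(4)! × [f^{(3)}(23) − f^{(3)}(4)] = −1/720 × (0.00000 − 0.00000) = 0.00000.
Running total after k=2: 4310.00.
k=3: B_{6}/(6)! × [f^{(5)}(23) − f^{(5)}(4)] = 1/30240 × (0.00000 − 0.00000) = 0.00000.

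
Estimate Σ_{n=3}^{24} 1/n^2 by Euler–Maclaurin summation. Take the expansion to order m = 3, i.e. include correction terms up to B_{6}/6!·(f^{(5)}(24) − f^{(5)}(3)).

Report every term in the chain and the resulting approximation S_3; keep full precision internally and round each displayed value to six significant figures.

S_3 ≈ 0.354125

Integral: ∫_3^24 1/x^2 dx = 0.291667.
Boundary: ½(f(3) + f(24)) = ½(0.111111 + 0.00173611) = 0.0564236.
So far: 0.348090.
Correction k=1: B_{2}/2! · (f^{(1)}(24) − f^{(1)}(3)) = 1/12 · (-0.000144676 − (-0.0740741)) = 0.00616078.
Partial sum through k=1: 0.354251.
Correction k=2: B_{4}/4! · (f^{(3)}(24) − f^{(3)}(3)) = −1/720 · (-3.01408e-06 − (-0.0987654)) = -0.000137170.
Partial sum through k=2: 0.354114.
Correction k=3: B_{6}/6! · (f^{(5)}(24) − f^{(5)}(3)) = 1/30240 · (-1.56983e-07 − (-0.329218)) = 1.08868e-05.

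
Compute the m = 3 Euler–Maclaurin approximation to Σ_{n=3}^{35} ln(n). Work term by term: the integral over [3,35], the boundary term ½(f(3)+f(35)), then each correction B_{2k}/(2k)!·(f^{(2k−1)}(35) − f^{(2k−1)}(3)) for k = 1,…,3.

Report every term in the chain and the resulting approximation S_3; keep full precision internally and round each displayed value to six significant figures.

S_3 ≈ 91.4430

Integral: ∫_3^35 ln(x) dx = 89.1413.
Endpoint term: (f(3) + f(35))/2 = (1.09861 + 3.55535)/2 = 2.32698.
So far: 91.4683.
Correction k=1: B_{2}/2! · (f^{(1)}(35) − f^{(1)}(3)) = 1/12 · (0.0285714 − 0.333333) = -0.0253968.
Partial sum through k=1: 91.4429.
Correction k=2: B_{4}/4! · (f^{(3)}(35) − f^{(3)}(3)) = −1/720 · (4.66472e-05 − 0.0740741) = 0.000102816.
Partial sum through k=2: 91.4430.
Correction k=3: B_{6}/6! · (f^{(5)}(35) − f^{(5)}(3)) = 1/30240 · (4.56952e-07 − 0.0987654) = -3.26604e-06.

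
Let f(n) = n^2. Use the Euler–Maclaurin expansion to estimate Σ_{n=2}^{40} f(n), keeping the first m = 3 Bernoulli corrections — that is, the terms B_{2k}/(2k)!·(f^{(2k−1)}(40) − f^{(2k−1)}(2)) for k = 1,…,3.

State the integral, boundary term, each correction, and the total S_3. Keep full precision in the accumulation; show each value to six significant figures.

S_3 ≈ 22139.0

The integral term ∫_2^40 x^2 dx = 21330.7.
Endpoint term: (f(2) + f(40))/2 = (4.00000 + 1600.00)/2 = 802.000.
Integral + boundary = 22132.7.
k=1: B_{2}/(2)! × [f^{(1)}(40) − f^{(1)}(2)] = 1/12 × (80.0000 − 4.00000) = 6.33333.
Running total after k=1: 22139.0.
k=2: B_{4}/(4)! × [f^{(3)}(40) − f^{(3)}(2)] = −1/720 × (0.00000 − 0.00000) = 0.00000.
Running total after k=2: 22139.0.
k=3: B_{6}/(6)! × [f^{(5)}(40) − f^{(5)}(2)] = 1/30240 × (0.00000 − 0.00000) = 0.00000.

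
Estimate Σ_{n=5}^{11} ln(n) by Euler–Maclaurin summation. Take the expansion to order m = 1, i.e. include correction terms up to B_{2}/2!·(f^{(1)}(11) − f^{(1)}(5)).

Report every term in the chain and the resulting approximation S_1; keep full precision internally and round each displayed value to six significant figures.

S_1 ≈ 14.3242

The integral term ∫_5^11 ln(x) dx = 12.3297.
Boundary: ½(f(5) + f(11)) = ½(1.60944 + 2.39790) = 2.00367.
Integral + boundary = 14.3333.
k=1: B_{2}/(2)! × [f^{(1)}(11) − f^{(1)}(5)] = 1/12 × (0.0909091 − 0.200000) = -0.00909091.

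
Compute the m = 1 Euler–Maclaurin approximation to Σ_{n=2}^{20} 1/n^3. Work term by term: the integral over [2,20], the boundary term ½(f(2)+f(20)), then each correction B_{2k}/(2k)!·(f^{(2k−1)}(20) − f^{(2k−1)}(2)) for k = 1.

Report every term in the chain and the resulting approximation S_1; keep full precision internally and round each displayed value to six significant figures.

The integral term ∫_2^20 1/x^3 dx = 0.123750.
Endpoint term: (f(2) + f(20))/2 = (0.125000 + 0.000125000)/2 = 0.0625625.
Running total after boundary: 0.186312.
k=1: B_{2}/(2)! × [f^{(1)}(20) − f^{(1)}(2)] = 1/12 × (-1.87500e-05 − (-0.187500)) = 0.0156234.

S_1 ≈ 0.201936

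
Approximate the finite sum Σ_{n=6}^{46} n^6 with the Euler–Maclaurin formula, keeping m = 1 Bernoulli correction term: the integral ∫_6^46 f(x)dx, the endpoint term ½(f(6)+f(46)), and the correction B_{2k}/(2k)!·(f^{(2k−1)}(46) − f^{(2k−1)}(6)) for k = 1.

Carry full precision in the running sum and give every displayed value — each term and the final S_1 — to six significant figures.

The integral term ∫_6^46 x^6 dx = 6.22596e+10.
½[f(6) + f(46)] = ½[46656.0 + 9.47430e+09] = 4.73717e+09.
Running total after boundary: 6.69968e+10.
Correction k=1: B_{2}/2! · (f^{(1)}(46) − f^{(1)}(6)) = 1/12 · (1.23578e+09 − 46656.0) = 1.02978e+08.

S_1 ≈ 6.70998e+10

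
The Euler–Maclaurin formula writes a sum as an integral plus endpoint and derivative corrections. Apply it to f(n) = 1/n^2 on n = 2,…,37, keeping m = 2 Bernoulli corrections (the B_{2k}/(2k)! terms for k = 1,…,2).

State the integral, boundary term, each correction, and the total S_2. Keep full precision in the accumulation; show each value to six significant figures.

S_2 ≈ 0.618127

∫_2^37 1/x^2 dx evaluates to 0.472973.
Endpoint term: (f(2) + f(37))/2 = (0.250000 + 0.000730460)/2 = 0.125365.
Integral + boundary = 0.598338.
Correction k=1: B_{2}/2! · (f^{(1)}(37) − f^{(1)}(2)) = 1/12 · (-3.94843e-05 − (-0.250000)) = 0.0208300.
Partial sum through k=1: 0.619168.
Correction k=2: B_{4}/4! · (f^{(3)}(37) − f^{(3)}(2)) = −1/720 · (-3.46101e-07 − (-0.750000)) = -0.00104167.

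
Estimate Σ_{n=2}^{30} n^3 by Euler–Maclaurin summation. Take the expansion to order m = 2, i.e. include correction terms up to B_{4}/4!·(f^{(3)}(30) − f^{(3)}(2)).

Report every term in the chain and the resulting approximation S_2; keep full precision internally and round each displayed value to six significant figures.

S_2 ≈ 216224

The integral term ∫_2^30 x^3 dx = 202496.
Endpoint term: (f(2) + f(30))/2 = (8.00000 + 27000.0)/2 = 13504.0.
Running total after boundary: 216000.
Correction k=1: B_{2}/2! · (f^{(1)}(30) − f^{(1)}(2)) = 1/12 · (2700.00 − 12.0000) = 224.000.
Partial sum through k=1: 216224.
Correction k=2: B_{4}/4! · (f^{(3)}(30) − f^{(3)}(2)) = −1/720 · (6.00000 − 6.00000) = 0.00000.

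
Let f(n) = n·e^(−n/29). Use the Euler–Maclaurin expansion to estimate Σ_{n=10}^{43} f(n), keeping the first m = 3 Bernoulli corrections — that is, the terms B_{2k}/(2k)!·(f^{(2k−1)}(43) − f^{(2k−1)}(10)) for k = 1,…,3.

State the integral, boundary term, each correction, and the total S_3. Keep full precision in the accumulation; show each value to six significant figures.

∫_10^43 x·e^(−x/29) dx evaluates to 327.137.
½[f(10) + f(43)] = ½[7.08342 + 9.76146] = 8.42244.
So far: 335.560.
Order-1 term: 1/12 · (-0.109591 − 0.464086) = -0.0478065.
Running total after k=1: 335.512.
Order-2 term: −1/720 · (0.000409548 − 0.00223635) = 2.53723e-06.
Running total after k=2: 335.512.
Order-3 term: 1/30240 · (1.12890e-06 − 4.66216e-06) = -1.16840e-10.

S_3 ≈ 335.512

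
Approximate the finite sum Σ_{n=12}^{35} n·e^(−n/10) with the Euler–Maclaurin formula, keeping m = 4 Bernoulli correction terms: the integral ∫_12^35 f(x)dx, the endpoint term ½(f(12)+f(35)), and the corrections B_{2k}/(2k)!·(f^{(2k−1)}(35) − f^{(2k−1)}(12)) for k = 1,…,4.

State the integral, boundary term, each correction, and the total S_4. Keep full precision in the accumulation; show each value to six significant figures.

S_4 ≈ 55.0083

∫_12^35 x·e^(−x/10) dx evaluates to 52.6739.
½[f(12) + f(35)] = ½[3.61433 + 1.05691] = 2.33562.
So far: 55.0095.
Order-1 term: 1/12 · (-0.0754935 − (-0.0602388)) = -0.00127122.
Running total after k=1: 55.0083.
Order-2 term: −1/720 · (-0.000150987 − 0.00542150) = 7.73956e-06.
Running total after k=2: 55.0083.
Order-3 term: 1/30240 · (4.52961e-06 − 0.000114454) = -3.63506e-09.
Running total after k=3: 55.0083.
Order-4 term: −1/1209600 · (1.05691e-07 − 1.74693e-06) = 1.35684e-12.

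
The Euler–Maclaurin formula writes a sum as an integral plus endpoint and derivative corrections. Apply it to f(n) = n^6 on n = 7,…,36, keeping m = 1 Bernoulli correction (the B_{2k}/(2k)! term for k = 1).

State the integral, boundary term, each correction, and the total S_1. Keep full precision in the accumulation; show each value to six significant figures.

∫_7^36 x^6 dx evaluates to 1.11948e+10.
½[f(7) + f(36)] = ½[117649 + 2.17678e+09] = 1.08845e+09.
Integral + boundary = 1.22832e+10.
Order-1 term: 1/12 · (3.62797e+08 − 100842) = 3.02247e+07.

S_1 ≈ 1.23134e+10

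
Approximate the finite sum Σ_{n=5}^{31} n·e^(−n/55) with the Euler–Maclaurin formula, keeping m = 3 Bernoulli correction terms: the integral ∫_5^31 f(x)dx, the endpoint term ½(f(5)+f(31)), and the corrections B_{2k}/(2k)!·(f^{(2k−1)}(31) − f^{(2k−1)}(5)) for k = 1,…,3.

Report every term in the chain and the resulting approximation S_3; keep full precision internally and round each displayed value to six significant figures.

S_3 ≈ 332.276

∫_5^31 x·e^(−x/55) dx evaluates to 321.220.
Endpoint term: (f(5) + f(31))/2 = (4.56550 + 17.6432)/2 = 11.1044.
Integral + boundary = 332.325.
Order-1 term: 1/12 · (0.248350 − 0.830092) = -0.0484785.
Partial sum through k=1: 332.276.
Order-2 term: −1/720 · (0.000458387 − 0.000878113) = 5.82953e-07.
Partial sum through k=2: 332.276.
Order-3 term: 1/30240 · (2.75926e-07 − 4.89857e-07) = -7.07443e-12.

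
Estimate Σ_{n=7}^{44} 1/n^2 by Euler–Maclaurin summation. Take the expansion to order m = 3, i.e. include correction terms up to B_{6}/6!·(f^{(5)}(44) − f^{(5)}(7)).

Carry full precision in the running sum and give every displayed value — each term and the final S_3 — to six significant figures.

S_3 ≈ 0.131074

Integral: ∫_7^44 1/x^2 dx = 0.120130.
Endpoint term: (f(7) + f(44))/2 = (0.0204082 + 0.000516529)/2 = 0.0104623.
Running total after boundary: 0.130592.
k=1: B_{2}/(2)! × [f^{(1)}(44) − f^{(1)}(7)] = 1/12 × (-2.34786e-05 − (-0.00583090)) = 0.000483952.
After k=1: 0.131076.
k=2: B_{4}/(4)! × [f^{(3)}(44) − f^{(3)}(7)] = −1/720 × (-1.45528e-07 − (-0.00142798)) = -1.98310e-06.
After k=2: 0.131074.
k=3: B_{6}/(6)! × [f^{(5)}(44) − f^{(5)}(7)] = 1/30240 × (-2.25509e-09 − (-0.000874271)) = 2.89110e-08.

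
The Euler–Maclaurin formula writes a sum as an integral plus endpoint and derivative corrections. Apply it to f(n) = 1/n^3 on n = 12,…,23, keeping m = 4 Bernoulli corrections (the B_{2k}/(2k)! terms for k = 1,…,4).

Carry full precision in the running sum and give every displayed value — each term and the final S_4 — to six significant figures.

∫_12^23 1/x^3 dx evaluates to 0.00252704.
Endpoint term: (f(12) + f(23))/2 = (0.000578704 + 8.21895e-05)/2 = 0.000330447.
Integral + boundary = 0.00285749.
Order-1 term: 1/12 · (-1.07204e-05 − (-0.000144676)) = 1.11630e-05.
Partial sum through k=1: 0.00286865.
Order-2 term: −1/720 · (-4.05307e-07 − (-2.00939e-05)) = -2.73452e-08.
Partial sum through k=2: 0.00286862.
Order-3 term: 1/30240 · (-3.21794e-08 − (-5.86071e-06)) = 1.92743e-10.
Partial sum through k=3: 0.00286863.
Order-4 term: −1/1209600 · (-4.37980e-09 − (-2.93036e-06)) = -2.41896e-12.

S_4 ≈ 0.00286863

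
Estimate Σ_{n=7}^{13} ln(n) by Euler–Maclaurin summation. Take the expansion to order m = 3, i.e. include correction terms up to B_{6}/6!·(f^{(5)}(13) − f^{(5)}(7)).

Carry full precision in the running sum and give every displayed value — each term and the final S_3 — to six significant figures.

S_3 ≈ 15.9729

Integral: ∫_7^13 ln(x) dx = 13.7230.
Endpoint term: (f(7) + f(13))/2 = (1.94591 + 2.56495)/2 = 2.25543.
Running total after boundary: 15.9784.
Correction k=1: B_{2}/2! · (f^{(1)}(13) − f^{(1)}(7)) = 1/12 · (0.0769231 − 0.142857) = -0.00549451.
Running total after k=1: 15.9729.
Correction k=2: B_{4}/4! · (f^{(3)}(13) − f^{(3)}(7)) = −1/720 · (0.000910332 − 0.00583090) = 6.83413e-06.
Running total after k=2: 15.9729.
Correction k=3: B_{6}/6! · (f^{(5)}(13) − f^{(5)}(7)) = 1/30240 · (6.46390e-05 − 0.00142798) = -4.50839e-08.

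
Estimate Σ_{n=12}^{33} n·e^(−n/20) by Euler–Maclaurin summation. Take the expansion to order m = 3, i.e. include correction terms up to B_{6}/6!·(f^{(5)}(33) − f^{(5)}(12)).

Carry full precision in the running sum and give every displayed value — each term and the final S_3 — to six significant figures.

Integral: ∫_12^33 x·e^(−x/20) dx = 147.667.
Boundary: ½(f(12) + f(33)) = ½(6.58574 + 6.33765) = 6.46169.
So far: 154.128.
Order-1 term: 1/12 · (-0.124832 − 0.219525) = -0.0286964.
After k=1: 154.100.
Order-2 term: −1/720 · (0.000648168 − 0.00329287) = 3.67320e-06.
After k=2: 154.100.
Order-3 term: 1/30240 · (4.02104e-06 − 1.50923e-05) = -3.66114e-10.

S_3 ≈ 154.100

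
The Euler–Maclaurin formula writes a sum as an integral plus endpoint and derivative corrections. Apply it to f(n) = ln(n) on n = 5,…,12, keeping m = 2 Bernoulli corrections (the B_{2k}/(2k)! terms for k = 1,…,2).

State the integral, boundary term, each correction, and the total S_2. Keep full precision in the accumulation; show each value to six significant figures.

S_2 ≈ 16.8092

The integral term ∫_5^12 ln(x) dx = 14.7717.
½[f(5) + f(12)] = ½[1.60944 + 2.48491] = 2.04717.
Running total after boundary: 16.8189.
Order-1 term: 1/12 · (0.0833333 − 0.200000) = -0.00972222.
Partial sum through k=1: 16.8091.
Order-2 term: −1/720 · (0.00115741 − 0.0160000) = 2.06147e-05.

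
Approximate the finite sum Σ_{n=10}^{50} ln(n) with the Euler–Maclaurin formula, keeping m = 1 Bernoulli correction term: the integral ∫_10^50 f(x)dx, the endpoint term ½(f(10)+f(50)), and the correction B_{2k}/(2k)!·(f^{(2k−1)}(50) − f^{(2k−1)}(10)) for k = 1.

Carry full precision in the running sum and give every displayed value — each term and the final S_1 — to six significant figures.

S_1 ≈ 135.676

Integral: ∫_10^50 ln(x) dx = 132.575.
Boundary: ½(f(10) + f(50)) = ½(2.30259 + 3.91202) = 3.10730.
Running total after boundary: 135.683.
Correction k=1: B_{2}/2! · (f^{(1)}(50) − f^{(1)}(10)) = 1/12 · (0.0200000 − 0.100000) = -0.00666667.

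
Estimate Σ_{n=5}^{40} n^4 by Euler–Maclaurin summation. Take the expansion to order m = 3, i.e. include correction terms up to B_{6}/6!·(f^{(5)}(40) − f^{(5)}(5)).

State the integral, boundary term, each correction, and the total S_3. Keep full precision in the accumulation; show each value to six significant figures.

The integral term ∫_5^40 x^4 dx = 2.04794e+07.
½[f(5) + f(40)] = ½[625.000 + 2.56000e+06] = 1.28031e+06.
So far: 2.17597e+07.
k=1: B_{2}/(2)! × [f^{(1)}(40) − f^{(1)}(5)] = 1/12 × (256000 − 500.000) = 21291.7.
Partial sum through k=1: 2.17810e+07.
k=2: B_{4}/(4)! × [f^{(3)}(40) − f^{(3)}(5)] = −1/720 × (960.000 − 120.000) = -1.16667.
Partial sum through k=2: 2.17810e+07.
k=3: B_{6}/(6)! × [f^{(5)}(40) − f^{(5)}(5)] = 1/30240 × (0.00000 − 0.00000) = 0.00000.

S_3 ≈ 2.17810e+07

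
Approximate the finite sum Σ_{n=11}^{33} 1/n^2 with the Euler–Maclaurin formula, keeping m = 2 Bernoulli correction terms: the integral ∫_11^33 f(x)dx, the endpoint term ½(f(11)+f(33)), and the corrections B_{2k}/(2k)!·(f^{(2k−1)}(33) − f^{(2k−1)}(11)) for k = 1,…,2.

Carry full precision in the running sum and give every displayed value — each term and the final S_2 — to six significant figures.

Integral: ∫_11^33 1/x^2 dx = 0.0606061.
½[f(11) + f(33)] = ½[0.00826446 + 0.000918274] = 0.00459137.
So far: 0.0651974.
Correction k=1: B_{2}/2! · (f^{(1)}(33) − f^{(1)}(11)) = 1/12 · (-5.56529e-05 − (-0.00150263)) = 0.000120581.
After k=1: 0.0653180.
Correction k=2: B_{4}/4! · (f^{(3)}(33) − f^{(3)}(11)) = −1/720 · (-6.13256e-07 − (-0.000149021)) = -2.06122e-07.

S_2 ≈ 0.0653178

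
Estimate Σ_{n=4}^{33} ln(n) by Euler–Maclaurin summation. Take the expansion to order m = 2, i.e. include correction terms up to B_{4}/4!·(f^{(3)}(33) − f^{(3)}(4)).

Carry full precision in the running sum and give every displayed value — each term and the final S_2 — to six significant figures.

S_2 ≈ 83.2627

∫_4^33 ln(x) dx evaluates to 80.8396.
Endpoint term: (f(4) + f(33))/2 = (1.38629 + 3.49651)/2 = 2.44140.
Running total after boundary: 83.2810.
k=1: B_{2}/(2)! × [f^{(1)}(33) − f^{(1)}(4)] = 1/12 × (0.0303030 − 0.250000) = -0.0183081.
Running total after k=1: 83.2627.
k=2: B_{4}/(4)! × [f^{(3)}(33) − f^{(3)}(4)] = −1/720 × (5.56529e-05 − 0.0312500) = 4.33255e-05.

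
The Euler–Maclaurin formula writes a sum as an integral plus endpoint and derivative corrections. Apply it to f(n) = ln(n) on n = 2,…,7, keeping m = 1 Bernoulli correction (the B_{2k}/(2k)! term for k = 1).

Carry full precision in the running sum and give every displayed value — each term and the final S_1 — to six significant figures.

S_1 ≈ 8.52484

The integral term ∫_2^7 ln(x) dx = 7.23508.
Boundary: ½(f(2) + f(7)) = ½(0.693147 + 1.94591) = 1.31953.
Integral + boundary = 8.55461.
k=1: B_{2}/(2)! × [f^{(1)}(7) − f^{(1)}(2)] = 1/12 × (0.142857 − 0.500000) = -0.0297619.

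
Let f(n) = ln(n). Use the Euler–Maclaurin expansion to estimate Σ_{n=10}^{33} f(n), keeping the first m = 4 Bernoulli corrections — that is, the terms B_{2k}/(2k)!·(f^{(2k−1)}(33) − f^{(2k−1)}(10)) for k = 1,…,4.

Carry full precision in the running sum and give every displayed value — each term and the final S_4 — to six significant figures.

The integral term ∫_10^33 ln(x) dx = 69.3589.
Endpoint term: (f(10) + f(33))/2 = (2.30259 + 3.49651)/2 = 2.89955.
Running total after boundary: 72.2584.
k=1: B_{2}/(2)! × [f^{(1)}(33) − f^{(1)}(10)] = 1/12 × (0.0303030 − 0.100000) = -0.00580808.
After k=1: 72.2526.
k=2: B_{4}/(4)! × [f^{(3)}(33) − f^{(3)}(10)] = −1/720 × (5.56529e-05 − 0.00200000) = 2.70048e-06.
After k=2: 72.2526.
k=3: B_{6}/(6)! × [f^{(5)}(33) − f^{(5)}(10)] = 1/30240 × (6.13256e-07 − 0.000240000) = -7.91623e-09.
After k=3: 72.2526.
k=4: B_{8}/(8)! × [f^{(7)}(33) − f^{(7)}(10)] = −1/1209600 × (1.68941e-08 − 7.20000e-05) = 5.95098e-11.

S_4 ≈ 72.2526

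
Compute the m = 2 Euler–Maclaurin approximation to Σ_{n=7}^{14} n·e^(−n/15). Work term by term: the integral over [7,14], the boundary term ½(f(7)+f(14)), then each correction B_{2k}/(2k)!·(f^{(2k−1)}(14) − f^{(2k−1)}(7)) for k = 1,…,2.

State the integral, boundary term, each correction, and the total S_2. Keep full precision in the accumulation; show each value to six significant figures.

Integral: ∫_7^14 x·e^(−x/15) dx = 35.8797.
Boundary: ½(f(7) + f(14)) = ½(4.38962 + 5.50537) = 4.94750.
Running total after boundary: 40.8272.
Order-1 term: 1/12 · (0.0262160 − 0.334448) = -0.0256860.
Partial sum through k=1: 40.8015.
Order-2 term: −1/720 · (0.00361199 − 0.00706056) = 4.78968e-06.

S_2 ≈ 40.8015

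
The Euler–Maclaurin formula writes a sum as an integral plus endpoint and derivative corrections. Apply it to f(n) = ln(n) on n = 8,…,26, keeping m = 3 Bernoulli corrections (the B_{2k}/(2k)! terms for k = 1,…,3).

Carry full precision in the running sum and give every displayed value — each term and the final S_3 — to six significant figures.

S_3 ≈ 52.7365

Integral: ∫_8^26 ln(x) dx = 50.0750.
½[f(8) + f(26)] = ½[2.07944 + 3.25810] = 2.66877.
Integral + boundary = 52.7437.
Correction k=1: B_{2}/2! · (f^{(1)}(26) − f^{(1)}(8)) = 1/12 · (0.0384615 − 0.125000) = -0.00721154.
Running total after k=1: 52.7365.
Correction k=2: B_{4}/4! · (f^{(3)}(26) − f^{(3)}(8)) = −1/720 · (0.000113792 − 0.00390625) = 5.26730e-06.
Running total after k=2: 52.7365.
Correction k=3: B_{6}/6! · (f^{(5)}(26) − f^{(5)}(8)) = 1/30240 · (2.01997e-06 − 0.000732422) = -2.41535e-08.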